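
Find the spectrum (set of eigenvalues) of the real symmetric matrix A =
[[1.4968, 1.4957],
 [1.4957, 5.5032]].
sigma(A) ≈ {1, 6}

A is real symmetric, so its spectrum consists of real eigenvalues. Expanding the characteristic polynomial of the displayed matrix gives
  det(λ I - A) = p(λ) = λ^2 + (-7)λ + (6).
Solving p(λ) = 0 yields eigenvalues ≈ 1, 6. (A is shown rounded to 4 decimals, so these recover the underlying integer eigenvalues to within that precision.)
Verification: the trace of A = 7 equals the sum of eigenvalues 7, and det(A) ≈ 6.0001 matches the eigenvalue product 6.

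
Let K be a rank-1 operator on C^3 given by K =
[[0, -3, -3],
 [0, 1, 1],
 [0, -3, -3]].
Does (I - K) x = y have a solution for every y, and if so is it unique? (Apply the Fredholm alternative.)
(I - K) is invertible (det(I - K) = 3 ≠ 0), so for every y in C^3 the equation (I - K) x = y has a unique solution.

K has rank 1, so it is an outer product K = u v^T: every row of K is a multiple of one row vector. Reading off the entries, u = (-3, 1, -3) and v = (0, 1, 1) (row i of K equals u_i·v^T). A rank-one matrix u v^T satisfies K u = u (v·u) and kills the (2)-dimensional subspace v^⊥, so its characteristic polynomial is lambda^2 (lambda - v·u) with v·u = tr K = -2. Hence the eigenvalues of I - K are 1 (multiplicity 2) and 1 - (-2) = 3, so det(I - K) = 3. (Direct check: I - K =
[[1, 3, 3],
 [0, 0, -1],
 [0, 3, 4]]
has determinant 3.) The finite-dimensional Fredholm alternative says: either (I - K) is invertible, or ker(I - K) ≠ {0} and then range(I - K) = ker((I - K)^*)^⊥, with dim ker(I - K) = dim ker((I - K)^*). Since det(I - K) ≠ 0, 1 is not an eigenvalue of K and ker(I - K) = {0}, so we are in the first case: for every y there is a unique x = (I - K)^(-1) y. Explicitly, by the Sherman–Morrison formula, (I - u v^T)^(-1) = I + u v^T/(1 - v·u), i.e. (I - K)^(-1) = I + K/(3).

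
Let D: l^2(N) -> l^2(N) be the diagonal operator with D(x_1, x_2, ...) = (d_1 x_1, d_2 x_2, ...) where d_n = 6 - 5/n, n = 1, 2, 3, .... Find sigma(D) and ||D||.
sigma(D) = {6 - 5/n : n ≥ 1} ∪ {6}; ||D|| = 6

A bounded diagonal operator on l^2 with diagonal entries d_n has spectrum equal to the closure of {d_n : n ≥ 1}: every d_n is an eigenvalue (with eigenvector e_n), so {d_n} ⊂ sigma(D); the spectrum is closed, so its closure is too; and for lambda not in the closure, (D - lambda I) has bounded inverse (the diagonal entries 1/(d_n - lambda) are bounded). For our sequence d_n = 6 - 5/n, n = 1, 2, 3, ...:
  - {d_n} = {6 - 5/n : n ≥ 1}; the only limit point is 6
  - closure = {6 - 5/n : n ≥ 1} ∪ {6}
For the norm: a diagonal operator has ||D|| = sup_n |d_n|. Here d_n = 6 - 5/n increases monotonically from d_1 = 1 toward 6, with all terms in [1, 6); so sup_n |d_n| = 6 (the supremum is the limit, not attained). So ||D|| = 6.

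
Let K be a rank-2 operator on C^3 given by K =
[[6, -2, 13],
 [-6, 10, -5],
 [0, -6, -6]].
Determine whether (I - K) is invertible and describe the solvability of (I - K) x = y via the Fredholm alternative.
(I - K) is invertible (det(I - K) = -87 ≠ 0), so for every y in C^3 the equation (I - K) x = y has a unique solution.

K has rank 2 and factors as K = U V^T = u1 v1^T + u2 v2^T with u1 = (-2, -2, 3), v1 = (0, -2, -2), u2 = (3, -3, 0), v2 = (2, -2, 3) (multiplying out reproduces the displayed K). The nonzero eigenvalues of U V^T coincide with those of the 2 x 2 matrix G = V^T U = [[v1·u1, v1·u2], [v2·u1, v2·u2]] = [[-2, 6], [9, 12]], and by the Sylvester determinant identity det(I_3 - U V^T) = det(I_2 - V^T U) = det([[3, -6], [-9, -11]]) = (3)(-11) - (-6)(-9) = -87. (Direct check: I - K =
[[-5, 2, -13],
 [6, -9, 5],
 [0, 6, 7]]
has determinant -87.) The finite-dimensional Fredholm alternative says: either (I - K) is invertible, or ker(I - K) ≠ {0} and then range(I - K) = ker((I - K)^*)^⊥, with dim ker(I - K) = dim ker((I - K)^*). Since det(I - K) ≠ 0, 1 is not an eigenvalue of K and ker(I - K) = {0}, so we are in the first case: for every y there is a unique x = (I - K)^(-1) y. (Explicitly, by the Woodbury identity, (I - U V^T)^(-1) = I + U (I_2 - G)^(-1) V^T.)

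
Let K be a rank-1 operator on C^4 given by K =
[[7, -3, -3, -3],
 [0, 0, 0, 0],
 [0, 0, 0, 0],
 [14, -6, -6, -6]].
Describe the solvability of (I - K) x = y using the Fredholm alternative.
(I - K) is singular (det(I - K) = 0, i.e. 1 ∈ sigma(K)). (I - K) x = y is solvable iff y ⊥ ker((I - K)^*) = span{(7, -3, -3, -3)}, i.e. iff 7y_1 - 3y_2 - 3y_3 - 3y_4 = 0. When solvable, the solutions are x = y + c·(1, 0, 0, 2), c arbitrary (ker(I - K) = span{(1, 0, 0, 2)}, dimension 1).

K has rank 1, so it is an outer product K = u v^T: every row of K is a multiple of one row vector. Reading off the entries, u = (1, 0, 0, 2) and v = (7, -3, -3, -3) (row i of K equals u_i·v^T). A rank-one matrix u v^T satisfies K u = u (v·u) and kills the (3)-dimensional subspace v^⊥, so its characteristic polynomial is lambda^3 (lambda - v·u) with v·u = tr K = 1. Hence the eigenvalues of I - K are 1 (multiplicity 3) and 1 - (1) = 0, so det(I - K) = 0. (Direct check: I - K =
[[-6, 3, 3, 3],
 [0, 1, 0, 0],
 [0, 0, 1, 0],
 [-14, 6, 6, 7]]
has determinant 0.) So 1 is an eigenvalue of K and (I - K) is not invertible. The finite-dimensional Fredholm alternative says: either (I - K) is invertible, or ker(I - K) ≠ {0} and then range(I - K) = ker((I - K)^*)^⊥, with dim ker(I - K) = dim ker((I - K)^*). We are in the second case, so we need both kernels. Kernel of I - K: (I - K) u = u - u (v·u) = u - u = 0, so ker(I - K) = span{u} = span{(1, 0, 0, 2)} (it is exactly 1-dimensional because rank(I - K) = 3). Kernel of the adjoint: K is real, so (I - K)^* = I - K^T = I - v u^T, and (I - v u^T) v = v - v (u·v) = 0; hence ker((I - K)^*) = span{v} = span{(7, -3, -3, -3)}. Therefore (I - K) x = y is solvable iff <y, v> = 0, i.e. iff 7y_1 - 3y_2 - 3y_3 - 3y_4 = 0. When this holds, K y = u (v·y) = 0, so (I - K) y = y and x = y is a particular solution; the full solution set is the line x = y + c·u = y + c·(1, 0, 0, 2), c ∈ C.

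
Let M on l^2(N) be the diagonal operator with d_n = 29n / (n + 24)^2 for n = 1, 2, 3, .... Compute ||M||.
||M|| = 29/96 (attained at n = 24)

For M diagonal, ||M|| = sup_n |d_n|. Treat f(x) = 29x / (x + 24)^2 for real x > 0. By the quotient rule, f'(x) = 29(24 - x)/(x + 24)^3, which is positive for x < 24 and negative for x > 24. So f has a unique maximum at x = 24, and since 24 is a positive integer, the supremum over n ≥ 1 is attained at n = 24: d_24 = 29·24/(24 + 24)^2 = 29·24/2304 = 29/96. Hence ||M|| = 29/96.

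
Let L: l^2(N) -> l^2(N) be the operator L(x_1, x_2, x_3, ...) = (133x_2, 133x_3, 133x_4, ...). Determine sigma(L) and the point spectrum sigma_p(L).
sigma(L) = closed disk {z in C : |z| ≤ 133}; sigma_p(L) = open disk {z in C : |z| < 133}

Note L = 133·V where V is the unit left shift (V x)_k = x_{k+1}; so sigma(L) = 133·sigma(V) and ||L|| = 133||V||. ||L x||^2 = 17689sum_{k≥2} |x_k|^2 ≤ 17689||x||^2, with equality on {x : x_1 = 0}, so ||L|| = 133. For any lambda with |lambda| < 133, set r = lambda/133 (|r| < 1); the vector x = (1, r, r^2, ...) is in l^2 and satisfies L x = 133(r, r^2, ...) = lambda x, so lambda is an eigenvalue. On the boundary |lambda| = 133 the geometric series diverges, so no l^2 eigenvector exists, but these lambda lie in the approximate point spectrum. Hence sigma(L) is the closed disk of radius 133 and sigma_p(L) is the open disk.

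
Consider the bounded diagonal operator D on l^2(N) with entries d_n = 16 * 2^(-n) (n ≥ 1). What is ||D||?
||D|| = 8 (attained at n = 1)

For D diagonal, ||D|| = sup_n |d_n|. The sequence d_n = 16 * 2^(-n) is positive and strictly decreasing (ratio 2^(-1) < 1), so the supremum is d_1 = 16/2 = 8. Hence ||D|| = 8.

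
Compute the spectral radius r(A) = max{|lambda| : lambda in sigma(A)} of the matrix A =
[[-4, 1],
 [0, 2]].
r(A) = 4

The eigenvalues of A are the roots of its characteristic polynomial. With M = A (coefficients from the trace and determinant):
  p(λ) = det(λ I - M) = λ^2 + 2λ - 8.
For λ^2 + 2λ - 8 the discriminant is 36. It is a perfect square (6^2), so the roots are rational: λ = (-2 ± 6)/2 = 2, -4.
Thus the eigenvalues (to 4 decimals) are 2 (modulus 2); -4 (modulus 4). The spectral radius is the largest modulus: r(A) = 4. (Cross-check: r(A) ≤ ||A||_2 ≈ 4.1594; equality holds whenever A is normal, though it can also hold for some non-normal A.)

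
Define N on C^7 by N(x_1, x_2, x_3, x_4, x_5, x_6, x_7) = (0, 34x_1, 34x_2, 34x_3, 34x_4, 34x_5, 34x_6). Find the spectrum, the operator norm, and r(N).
sigma(N) = {0}; ||N|| = 34; r(N) = 0. (N is nilpotent with N^7 = 0.)

On C^7, N is a strictly lower-triangular matrix with 34 on the subdiagonal and zeros elsewhere, so its characteristic polynomial is lambda^7 and every eigenvalue is 0: sigma(N) = {0}. For the operator norm, N e_i = 34e_{i+1} for i = 1, ..., 6 and N e_7 = 0, so the singular values of N are 34 (with multiplicity 6) and 0; hence ||N|| = 34. The spectral radius r(N) = max|lambda| = 0. Note ||N|| > r(N) — characteristic of non-normal nilpotent operators. Indeed N^7 = 0.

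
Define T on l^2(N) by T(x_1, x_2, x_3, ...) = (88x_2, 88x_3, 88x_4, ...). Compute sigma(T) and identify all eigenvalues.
sigma(T) = closed disk {z in C : |z| ≤ 88}; sigma_p(T) = open disk {z in C : |z| < 88}

Note T = 88·V where V is the unit left shift (V x)_k = x_{k+1}; so sigma(T) = 88·sigma(V) and ||T|| = 88||V||. ||T x||^2 = 7744sum_{k≥2} |x_k|^2 ≤ 7744||x||^2, with equality on {x : x_1 = 0}, so ||T|| = 88. For any lambda with |lambda| < 88, set r = lambda/88 (|r| < 1); the vector x = (1, r, r^2, ...) is in l^2 and satisfies T x = 88(r, r^2, ...) = lambda x, so lambda is an eigenvalue. On the boundary |lambda| = 88 the geometric series diverges, so no l^2 eigenvector exists, but these lambda lie in the approximate point spectrum. Hence sigma(T) is the closed disk of radius 88 and sigma_p(T) is the open disk.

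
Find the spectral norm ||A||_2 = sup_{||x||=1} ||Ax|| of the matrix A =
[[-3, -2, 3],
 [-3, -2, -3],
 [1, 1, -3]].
||A||_2 ≈ 5.6276 (= sqrt(largest eigenvalue of A^T A))

||A||_2 = sigma_max(A) = sqrt(lambda_max(A^T A)). Form the symmetric matrix M = A^T A =
[[19, 13, -3],
 [13, 9, -3],
 [-3, -3, 27]].
Its characteristic polynomial (trace, sum of principal 2x2 minors, determinant of M give the coefficients) is
  p(λ) = det(λ I - M) = λ^3 - 55λ^2 + 740λ - 36.
No integer candidate from the rational root theorem (±divisors of 36) is a root, so the roots are irrational. The cubic discriminant is Δ = 37974608 > 0, so there are three distinct real roots. p(0) = -36 and p(1) = 650 have opposite signs, so a root lies in (0, 1); Newton's method refines it to λ ≈ 0.0488. p(23) = 56 and p(24) = -132 have opposite signs, so a root lies in (23, 24); Newton's method refines it to λ ≈ 23.2814. p(31) = -160 and p(32) = 92 have opposite signs, so a root lies in (31, 32); Newton's method refines it to λ ≈ 31.6697. Check (Vieta): the three roots sum to 55, matching tr M = 55.
So the eigenvalues of A^T A are ≈ 0.0488, 23.2814, 31.6697 (all ≥ 0, as they must be for A^T A). The largest is λ_max ≈ 31.6697, hence ||A||_2 = sqrt(λ_max) ≈ 5.6276.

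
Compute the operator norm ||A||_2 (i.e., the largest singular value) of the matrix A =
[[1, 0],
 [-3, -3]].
||A||_2 = sqrt((19 + sqrt(325))/2) ≈ 4.3028 (= sqrt(largest eigenvalue of A^T A))

||A||_2 = sigma_max(A) = sqrt(lambda_max(A^T A)). Form the symmetric matrix M = A^T A =
[[10, 9],
 [9, 9]].
Its characteristic polynomial (trace, determinant of M give the coefficients) is
  p(λ) = det(λ I - M) = λ^2 - 19λ + 9.
For λ^2 - 19λ + 9 the discriminant is 325. It is nonnegative but not a perfect square, so the roots are real and irrational: λ = (19 ± sqrt(325))/2 ≈ 18.5139, 0.4861.
So the eigenvalues of A^T A are ≈ 0.4861, 18.5139 (all ≥ 0, as they must be for A^T A). The largest is λ_max = (19 + sqrt(325))/2 ≈ 18.5139, hence ||A||_2 = sqrt(λ_max) = sqrt((19 + sqrt(325))/2) ≈ 4.3028.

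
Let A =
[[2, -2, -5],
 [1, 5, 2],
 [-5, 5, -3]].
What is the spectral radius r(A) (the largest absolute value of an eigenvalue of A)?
r(A) ≈ 6.7033

The eigenvalues of A are the roots of its characteristic polynomial. With M = A (coefficients from the trace, the sum of principal 2x2 minors, and det A):
  p(λ) = det(λ I - M) = λ^3 - 4λ^2 - 44λ + 186.
No integer candidate from the rational root theorem (±divisors of 186) is a root, so the roots are irrational. The cubic discriminant is Δ = 74484 > 0, so there are three distinct real roots. p(-7) = -45 and p(-6) = 90 have opposite signs, so a root lies in (-7, -6); Newton's method refines it to λ ≈ -6.7033. p(4) = 10 and p(5) = -9 have opposite signs, so a root lies in (4, 5); Newton's method refines it to λ ≈ 4.4068. p(6) = -6 and p(7) = 25 have opposite signs, so a root lies in (6, 7); Newton's method refines it to λ ≈ 6.2965. Check (Vieta): the three roots sum to 4, matching tr M = 4.
Thus the eigenvalues (to 4 decimals) are -6.7033 (modulus 6.7033); 4.4068 (modulus 4.4068); 6.2965 (modulus 6.2965). The spectral radius is the largest modulus: r(A) ≈ 6.7033. (Cross-check: r(A) ≤ ||A||_2 ≈ 8.2972; equality holds whenever A is normal, though it can also hold for some non-normal A.)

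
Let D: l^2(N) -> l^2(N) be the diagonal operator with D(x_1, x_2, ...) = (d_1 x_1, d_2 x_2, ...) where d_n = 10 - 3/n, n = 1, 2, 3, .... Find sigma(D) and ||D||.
sigma(D) = {10 - 3/n : n ≥ 1} ∪ {10}; ||D|| = 10

A bounded diagonal operator on l^2 with diagonal entries d_n has spectrum equal to the closure of {d_n : n ≥ 1}: every d_n is an eigenvalue (with eigenvector e_n), so {d_n} ⊂ sigma(D); the spectrum is closed, so its closure is too; and for lambda not in the closure, (D - lambda I) has bounded inverse (the diagonal entries 1/(d_n - lambda) are bounded). For our sequence d_n = 10 - 3/n, n = 1, 2, 3, ...:
  - {d_n} = {10 - 3/n : n ≥ 1}; the only limit point is 10
  - closure = {10 - 3/n : n ≥ 1} ∪ {10}
For the norm: a diagonal operator has ||D|| = sup_n |d_n|. Here d_n = 10 - 3/n increases monotonically from d_1 = 7 toward 10, with all terms in [7, 10); so sup_n |d_n| = 10 (the supremum is the limit, not attained). So ||D|| = 10.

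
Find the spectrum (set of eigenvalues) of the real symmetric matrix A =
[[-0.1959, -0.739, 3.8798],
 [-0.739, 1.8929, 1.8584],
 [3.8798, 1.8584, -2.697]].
sigma(A) ≈ {-6, 2, 3}

A is real symmetric, so its spectrum consists of real eigenvalues. Expanding the characteristic polynomial of the displayed matrix gives
  det(λ I - A) = p(λ) = λ^3 + (1)λ^2 + (-24)λ + (36).
Solving p(λ) = 0 yields eigenvalues ≈ -6, 2, 3. (A is shown rounded to 4 decimals, so these recover the underlying integer eigenvalues to within that precision.)
Verification: the trace of A = -1 equals the sum of eigenvalues -1, and det(A) ≈ -36.0007 matches the eigenvalue product -36.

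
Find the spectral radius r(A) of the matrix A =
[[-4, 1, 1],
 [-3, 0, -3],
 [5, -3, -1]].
r(A) ≈ 5.3669

The eigenvalues of A are the roots of its characteristic polynomial. With M = A (coefficients from the trace, the sum of principal 2x2 minors, and det A):
  p(λ) = det(λ I - M) = λ^3 + 5λ^2 - 7λ - 27.
No integer candidate from the rational root theorem (±divisors of 27) is a root, so the roots are irrational. The cubic discriminant is Δ = 13424 > 0, so there are three distinct real roots. p(-6) = -21 and p(-5) = 8 have opposite signs, so a root lies in (-6, -5); Newton's method refines it to λ ≈ -5.3669. p(-3) = 12 and p(-2) = -1 have opposite signs, so a root lies in (-3, -2); Newton's method refines it to λ ≈ -2.067. p(2) = -13 and p(3) = 24 have opposite signs, so a root lies in (2, 3); Newton's method refines it to λ ≈ 2.4339. Check (Vieta): the three roots sum to -5, matching tr M = -5.
Thus the eigenvalues (to 4 decimals) are -5.3669 (modulus 5.3669); -2.067 (modulus 2.067); 2.4339 (modulus 2.4339). The spectral radius is the largest modulus: r(A) ≈ 5.3669. (Cross-check: r(A) ≤ ||A||_2 ≈ 7.5917; equality holds whenever A is normal, though it can also hold for some non-normal A.)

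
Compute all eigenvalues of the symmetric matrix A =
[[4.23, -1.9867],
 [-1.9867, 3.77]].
sigma(A) ≈ {2, 6}

A is real symmetric, so its spectrum consists of real eigenvalues. Expanding the characteristic polynomial of the displayed matrix gives
  det(λ I - A) = p(λ) = λ^2 + (-8)λ + (12).
Solving p(λ) = 0 yields eigenvalues ≈ 2, 6. (A is shown rounded to 4 decimals, so these recover the underlying integer eigenvalues to within that precision.)
Verification: the trace of A = 8 equals the sum of eigenvalues 8, and det(A) ≈ 12.0001 matches the eigenvalue product 12.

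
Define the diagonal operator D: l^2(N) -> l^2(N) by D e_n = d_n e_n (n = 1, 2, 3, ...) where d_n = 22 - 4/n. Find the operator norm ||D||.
||D|| = 22

For a diagonal operator on l^2 with entries d_n, ||D|| = sup_n |d_n|. Here d_1 = 18, d_2 = 20, ..., and d_n = 22 - 4/n increases monotonically toward 22. All terms lie in [18, 22), so |d_n| = d_n and the supremum is the limit 22, which is not attained by any individual d_n. Hence ||D|| = 22.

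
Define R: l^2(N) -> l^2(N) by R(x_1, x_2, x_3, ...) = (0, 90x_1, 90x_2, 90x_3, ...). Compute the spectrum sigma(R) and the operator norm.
sigma(R) = closed disk {z in C : |z| ≤ 90}; ||R|| = 90

Note R = 90·U where U is the unit right shift (U x)_k = x_{k-1} (with x_0 := 0); so ||R|| = 90||U|| and sigma(R) = 90·sigma(U). ||R x||^2 = sum_{k≥1} |90x_k|^2 = 8100||x||^2, so ||R|| = 90 and sigma(R) ⊂ {|z| ≤ 90}. For any |lambda| < 90, the equation (R - lambda I) x = 0 forces x_1 = 0, then 90x_k = lambda x_{k+1} ⇒ x = 0, so R has no eigenvalues. But (R - lambda I) is not surjective for |lambda| < 90: solving (R - lambda I) x = e_1 would require x_n proportional to (lambda/90)^(-n), which is not in l^2. So every |lambda| < 90 lies in the residual spectrum. The boundary |lambda| = 90 is in the approximate point spectrum (the spectrum is closed). Hence sigma(R) is the closed disk of radius 90.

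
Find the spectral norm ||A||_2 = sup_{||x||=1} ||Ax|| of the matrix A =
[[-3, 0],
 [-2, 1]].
||A||_2 = sqrt((14 + sqrt(160))/2) ≈ 3.6503 (= sqrt(largest eigenvalue of A^T A))

||A||_2 = sigma_max(A) = sqrt(lambda_max(A^T A)). Form the symmetric matrix M = A^T A =
[[13, -2],
 [-2, 1]].
Its characteristic polynomial (trace, determinant of M give the coefficients) is
  p(λ) = det(λ I - M) = λ^2 - 14λ + 9.
For λ^2 - 14λ + 9 the discriminant is 160. It is nonnegative but not a perfect square, so the roots are real and irrational: λ = (14 ± sqrt(160))/2 ≈ 13.3246, 0.6754.
So the eigenvalues of A^T A are ≈ 0.6754, 13.3246 (all ≥ 0, as they must be for A^T A). The largest is λ_max = (14 + sqrt(160))/2 ≈ 13.3246, hence ||A||_2 = sqrt(λ_max) = sqrt((14 + sqrt(160))/2) ≈ 3.6503.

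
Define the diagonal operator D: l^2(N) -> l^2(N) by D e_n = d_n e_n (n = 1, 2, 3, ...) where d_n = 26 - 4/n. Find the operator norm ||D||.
||D|| = 26

For a diagonal operator on l^2 with entries d_n, ||D|| = sup_n |d_n|. Here d_1 = 22, d_2 = 24, ..., and d_n = 26 - 4/n increases monotonically toward 26. All terms lie in [22, 26), so |d_n| = d_n and the supremum is the limit 26, which is not attained by any individual d_n. Hence ||D|| = 26.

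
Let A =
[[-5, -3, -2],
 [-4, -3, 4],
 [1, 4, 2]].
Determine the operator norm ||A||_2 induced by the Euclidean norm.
||A||_2 ≈ 8.3259 (= sqrt(largest eigenvalue of A^T A))

||A||_2 = sigma_max(A) = sqrt(lambda_max(A^T A)). Form the symmetric matrix M = A^T A =
[[42, 31, -4],
 [31, 34, 2],
 [-4, 2, 24]].
Its characteristic polynomial (trace, sum of principal 2x2 minors, determinant of M give the coefficients) is
  p(λ) = det(λ I - M) = λ^3 - 100λ^2 + 2271λ - 10000.
No integer candidate from the rational root theorem (±divisors of 10000) is a root, so the roots are irrational. The cubic discriminant is Δ = 2902215956 > 0, so there are three distinct real roots. p(5) = -1020 and p(6) = 242 have opposite signs, so a root lies in (5, 6); Newton's method refines it to λ ≈ 5.7976. p(24) = 728 and p(25) = -100 have opposite signs, so a root lies in (24, 25); Newton's method refines it to λ ≈ 24.8825. p(69) = -892 and p(70) = 1970 have opposite signs, so a root lies in (69, 70); Newton's method refines it to λ ≈ 69.3199. Check (Vieta): the three roots sum to 100, matching tr M = 100.
So the eigenvalues of A^T A are ≈ 5.7976, 24.8825, 69.3199 (all ≥ 0, as they must be for A^T A). The largest is λ_max ≈ 69.3199, hence ||A||_2 = sqrt(λ_max) ≈ 8.3259.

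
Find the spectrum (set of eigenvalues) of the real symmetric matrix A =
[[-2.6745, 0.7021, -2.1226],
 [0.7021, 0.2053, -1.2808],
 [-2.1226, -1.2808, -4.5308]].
sigma(A) ≈ {-6, -2, 1}

A is real symmetric, so its spectrum consists of real eigenvalues. Expanding the characteristic polynomial of the displayed matrix gives
  det(λ I - A) = p(λ) = λ^3 + (7)λ^2 + (4)λ + (-12.0011).
Solving p(λ) = 0 yields eigenvalues ≈ -6, -2, 1. (A is shown rounded to 4 decimals, so these recover the underlying integer eigenvalues to within that precision.)
Verification: the trace of A = -7 equals the sum of eigenvalues -7, and det(A) ≈ 12.0011 matches the eigenvalue product 12.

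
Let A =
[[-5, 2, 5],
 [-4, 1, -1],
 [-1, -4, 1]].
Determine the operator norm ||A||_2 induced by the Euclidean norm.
||A||_2 ≈ 7.7981 (= sqrt(largest eigenvalue of A^T A))

||A||_2 = sigma_max(A) = sqrt(lambda_max(A^T A)). Form the symmetric matrix M = A^T A =
[[42, -10, -22],
 [-10, 21, 5],
 [-22, 5, 27]].
Its characteristic polynomial (trace, sum of principal 2x2 minors, determinant of M give the coefficients) is
  p(λ) = det(λ I - M) = λ^3 - 90λ^2 + 1974λ - 12100.
No integer candidate from the rational root theorem (±divisors of 12100) is a root, so the roots are irrational. The cubic discriminant is Δ = 252599904 > 0, so there are three distinct real roots. p(10) = -360 and p(11) = 55 have opposite signs, so a root lies in (10, 11); Newton's method refines it to λ ≈ 10.8496. p(18) = 104 and p(19) = -225 have opposite signs, so a root lies in (18, 19); Newton's method refines it to λ ≈ 18.3397. p(60) = -1660 and p(61) = 405 have opposite signs, so a root lies in (60, 61); Newton's method refines it to λ ≈ 60.8107. Check (Vieta): the three roots sum to 90, matching tr M = 90.
So the eigenvalues of A^T A are ≈ 10.8496, 18.3397, 60.8107 (all ≥ 0, as they must be for A^T A). The largest is λ_max ≈ 60.8107, hence ||A||_2 = sqrt(λ_max) ≈ 7.7981.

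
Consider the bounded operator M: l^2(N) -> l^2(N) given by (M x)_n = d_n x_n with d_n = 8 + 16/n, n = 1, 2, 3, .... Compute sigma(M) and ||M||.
sigma(M) = {8 + 16/n : n ≥ 1} ∪ {8}; ||M|| = 24

A bounded diagonal operator on l^2 with diagonal entries d_n has spectrum equal to the closure of {d_n : n ≥ 1}: every d_n is an eigenvalue (with eigenvector e_n), so {d_n} ⊂ sigma(M); the spectrum is closed, so its closure is too; and for lambda not in the closure, (M - lambda I) has bounded inverse (the diagonal entries 1/(d_n - lambda) are bounded). For our sequence d_n = 8 + 16/n, n = 1, 2, 3, ...:
  - {d_n} = {8 + 16/n : n ≥ 1}; the only limit point is 8
  - closure = {8 + 16/n : n ≥ 1} ∪ {8}
For the norm: a diagonal operator has ||M|| = sup_n |d_n|. Here d_n = 8 + 16/n is positive and decreasing, so sup_n |d_n| = d_1 = 8 + 16 = 24. So ||M|| = 24.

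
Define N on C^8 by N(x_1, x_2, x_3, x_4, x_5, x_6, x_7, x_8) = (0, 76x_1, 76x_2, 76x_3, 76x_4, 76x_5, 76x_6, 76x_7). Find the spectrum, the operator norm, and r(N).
sigma(N) = {0}; ||N|| = 76; r(N) = 0. (N is nilpotent with N^8 = 0.)

On C^8, N is a strictly lower-triangular matrix with 76 on the subdiagonal and zeros elsewhere, so its characteristic polynomial is lambda^8 and every eigenvalue is 0: sigma(N) = {0}. For the operator norm, N e_i = 76e_{i+1} for i = 1, ..., 7 and N e_8 = 0, so the singular values of N are 76 (with multiplicity 7) and 0; hence ||N|| = 76. The spectral radius r(N) = max|lambda| = 0. Note ||N|| > r(N) — characteristic of non-normal nilpotent operators. Indeed N^8 = 0.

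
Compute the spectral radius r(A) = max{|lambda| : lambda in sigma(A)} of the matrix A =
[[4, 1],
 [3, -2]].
r(A) = (2 + sqrt(48))/2 ≈ 4.4641

The eigenvalues of A are the roots of its characteristic polynomial. With M = A (coefficients from the trace and determinant):
  p(λ) = det(λ I - M) = λ^2 - 2λ - 11.
For λ^2 - 2λ - 11 the discriminant is 48. It is nonnegative but not a perfect square, so the roots are real and irrational: λ = (2 ± sqrt(48))/2 ≈ 4.4641, -2.4641.
Thus the eigenvalues (to 4 decimals) are 4.4641 (modulus 4.4641); -2.4641 (modulus 2.4641). The spectral radius is the largest modulus: r(A) = (2 + sqrt(48))/2 ≈ 4.4641. (Cross-check: r(A) ≤ ||A||_2 ≈ 5.0198; equality holds whenever A is normal, though it can also hold for some non-normal A.)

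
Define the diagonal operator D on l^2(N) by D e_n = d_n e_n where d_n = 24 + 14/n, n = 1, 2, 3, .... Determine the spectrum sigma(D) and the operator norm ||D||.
sigma(D) = {24 + 14/n : n ≥ 1} ∪ {24}; ||D|| = 38

A bounded diagonal operator on l^2 with diagonal entries d_n has spectrum equal to the closure of {d_n : n ≥ 1}: every d_n is an eigenvalue (with eigenvector e_n), so {d_n} ⊂ sigma(D); the spectrum is closed, so its closure is too; and for lambda not in the closure, (D - lambda I) has bounded inverse (the diagonal entries 1/(d_n - lambda) are bounded). For our sequence d_n = 24 + 14/n, n = 1, 2, 3, ...:
  - {d_n} = {24 + 14/n : n ≥ 1}; the only limit point is 24
  - closure = {24 + 14/n : n ≥ 1} ∪ {24}
For the norm: a diagonal operator has ||D|| = sup_n |d_n|. Here d_n = 24 + 14/n is positive and decreasing, so sup_n |d_n| = d_1 = 24 + 14 = 38. So ||D|| = 38.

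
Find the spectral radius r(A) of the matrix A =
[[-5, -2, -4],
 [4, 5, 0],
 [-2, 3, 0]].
r(A) ≈ 6.2512

The eigenvalues of A are the roots of its characteristic polynomial. With M = A (coefficients from the trace, the sum of principal 2x2 minors, and det A):
  p(λ) = det(λ I - M) = λ^3 - 25λ + 88.
No integer candidate from the rational root theorem (±divisors of 88) is a root, so the roots are irrational. The cubic discriminant is Δ = -146588 < 0, so there is one real root and a complex-conjugate pair. p(-7) = -80 and p(-6) = 22 have opposite signs, so a root lies in (-7, -6); Newton's method refines it to λ ≈ -6.2512. Dividing out (λ - (-6.2512)) leaves approximately λ^2 - 6.2512λ + 14.0773. For λ^2 - 6.2512λ + 14.0773 the discriminant is -17.232. It is negative, so the remaining roots are the complex-conjugate pair λ ≈ 3.1256 ± 2.0756i. Their product equals the constant term, so |λ|^2 ≈ 14.0773 and |λ| ≈ 3.752.
Thus the eigenvalues (to 4 decimals) are -6.2512 (modulus 6.2512); 3.1256 ± 2.0756i (modulus 3.752). The spectral radius is the largest modulus: r(A) ≈ 6.2512. (Cross-check: r(A) ≤ ||A||_2 ≈ 8.5513; equality holds whenever A is normal, though it can also hold for some non-normal A.)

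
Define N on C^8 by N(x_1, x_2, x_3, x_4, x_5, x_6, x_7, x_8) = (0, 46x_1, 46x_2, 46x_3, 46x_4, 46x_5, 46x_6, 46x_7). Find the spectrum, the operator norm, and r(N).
sigma(N) = {0}; ||N|| = 46; r(N) = 0. (N is nilpotent with N^8 = 0.)

On C^8, N is a strictly lower-triangular matrix with 46 on the subdiagonal and zeros elsewhere, so its characteristic polynomial is lambda^8 and every eigenvalue is 0: sigma(N) = {0}. For the operator norm, N e_i = 46e_{i+1} for i = 1, ..., 7 and N e_8 = 0, so the singular values of N are 46 (with multiplicity 7) and 0; hence ||N|| = 46. The spectral radius r(N) = max|lambda| = 0. Note ||N|| > r(N) — characteristic of non-normal nilpotent operators. Indeed N^8 = 0.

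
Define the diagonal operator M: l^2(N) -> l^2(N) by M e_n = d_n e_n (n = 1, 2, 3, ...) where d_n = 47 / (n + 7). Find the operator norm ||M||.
||M|| = 47/8 (attained at n = 1)

For M diagonal, ||M|| = sup_n |d_n| = sup_n 47/(n + 7). This is positive and strictly decreasing in n, so the supremum is attained at n = 1: d_1 = 47/(1 + 7) = 47/8. Hence ||M|| = 47/8.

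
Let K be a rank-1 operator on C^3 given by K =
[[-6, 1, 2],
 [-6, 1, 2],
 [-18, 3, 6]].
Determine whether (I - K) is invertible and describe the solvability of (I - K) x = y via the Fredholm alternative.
(I - K) is singular (det(I - K) = 0, i.e. 1 ∈ sigma(K)). (I - K) x = y is solvable iff y ⊥ ker((I - K)^*) = span{(-6, 1, 2)}, i.e. iff -6y_1 + y_2 + 2y_3 = 0. When solvable, the solutions are x = y + c·(1, 1, 3), c arbitrary (ker(I - K) = span{(1, 1, 3)}, dimension 1).

K has rank 1, so it is an outer product K = u v^T: every row of K is a multiple of one row vector. Reading off the entries, u = (1, 1, 3) and v = (-6, 1, 2) (row i of K equals u_i·v^T). A rank-one matrix u v^T satisfies K u = u (v·u) and kills the (2)-dimensional subspace v^⊥, so its characteristic polynomial is lambda^2 (lambda - v·u) with v·u = tr K = 1. Hence the eigenvalues of I - K are 1 (multiplicity 2) and 1 - (1) = 0, so det(I - K) = 0. (Direct check: I - K =
[[7, -1, -2],
 [6, 0, -2],
 [18, -3, -5]]
has determinant 0.) So 1 is an eigenvalue of K and (I - K) is not invertible. The finite-dimensional Fredholm alternative says: either (I - K) is invertible, or ker(I - K) ≠ {0} and then range(I - K) = ker((I - K)^*)^⊥, with dim ker(I - K) = dim ker((I - K)^*). We are in the second case, so we need both kernels. Kernel of I - K: (I - K) u = u - u (v·u) = u - u = 0, so ker(I - K) = span{u} = span{(1, 1, 3)} (it is exactly 1-dimensional because rank(I - K) = 2). Kernel of the adjoint: K is real, so (I - K)^* = I - K^T = I - v u^T, and (I - v u^T) v = v - v (u·v) = 0; hence ker((I - K)^*) = span{v} = span{(-6, 1, 2)}. Therefore (I - K) x = y is solvable iff <y, v> = 0, i.e. iff -6y_1 + y_2 + 2y_3 = 0. When this holds, K y = u (v·y) = 0, so (I - K) y = y and x = y is a particular solution; the full solution set is the line x = y + c·u = y + c·(1, 1, 3), c ∈ C.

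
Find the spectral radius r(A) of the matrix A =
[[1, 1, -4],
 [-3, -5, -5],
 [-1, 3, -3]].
r(A) ≈ 6.302

The eigenvalues of A are the roots of its characteristic polynomial. With M = A (coefficients from the trace, the sum of principal 2x2 minors, and det A):
  p(λ) = det(λ I - M) = λ^3 + 7λ^2 + 21λ - 82.
No integer candidate from the rational root theorem (±divisors of 82) is a root, so the roots are irrational. The cubic discriminant is Δ = -301451 < 0, so there is one real root and a complex-conjugate pair. p(2) = -4 and p(3) = 71 have opposite signs, so a root lies in (2, 3); Newton's method refines it to λ ≈ 2.0647. Dividing out (λ - (2.0647)) leaves approximately λ^2 + 9.0647λ + 39.7156. For λ^2 + 9.0647λ + 39.7156 the discriminant is -76.6942. It is negative, so the remaining roots are the complex-conjugate pair λ ≈ -4.5323 ± 4.3788i. Their product equals the constant term, so |λ|^2 ≈ 39.7156 and |λ| ≈ 6.302.
Thus the eigenvalues (to 4 decimals) are 2.0647 (modulus 2.0647); -4.5323 ± 4.3788i (modulus 6.302). The spectral radius is the largest modulus: r(A) ≈ 6.302. (Cross-check: r(A) ≤ ||A||_2 ≈ 7.9564; equality holds whenever A is normal, though it can also hold for some non-normal A.)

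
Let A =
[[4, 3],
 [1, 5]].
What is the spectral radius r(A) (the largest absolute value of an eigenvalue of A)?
r(A) = (9 + sqrt(13))/2 ≈ 6.3028

The eigenvalues of A are the roots of its characteristic polynomial. With M = A (coefficients from the trace and determinant):
  p(λ) = det(λ I - M) = λ^2 - 9λ + 17.
For λ^2 - 9λ + 17 the discriminant is 13. It is nonnegative but not a perfect square, so the roots are real and irrational: λ = (9 ± sqrt(13))/2 ≈ 6.3028, 2.6972.
Thus the eigenvalues (to 4 decimals) are 6.3028 (modulus 6.3028); 2.6972 (modulus 2.6972). The spectral radius is the largest modulus: r(A) = (9 + sqrt(13))/2 ≈ 6.3028. (Cross-check: r(A) ≤ ||A||_2 ≈ 6.6713; equality holds whenever A is normal, though it can also hold for some non-normal A.)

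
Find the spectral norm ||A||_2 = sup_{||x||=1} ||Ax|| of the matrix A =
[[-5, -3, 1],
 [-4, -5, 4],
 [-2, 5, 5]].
||A||_2 ≈ 9.3111 (= sqrt(largest eigenvalue of A^T A))

||A||_2 = sigma_max(A) = sqrt(lambda_max(A^T A)). Form the symmetric matrix M = A^T A =
[[45, 25, -31],
 [25, 59, 2],
 [-31, 2, 42]].
Its characteristic polynomial (trace, sum of principal 2x2 minors, determinant of M give the coefficients) is
  p(λ) = det(λ I - M) = λ^3 - 146λ^2 + 5433λ - 25281.
No integer candidate from the rational root theorem (±divisors of 25281) is a root, so the roots are irrational. The cubic discriminant is Δ = 16712798409 > 0, so there are three distinct real roots. p(5) = -1641 and p(6) = 2277 have opposite signs, so a root lies in (5, 6); Newton's method refines it to λ ≈ 5.4108. p(53) = 1431 and p(54) = -171 have opposite signs, so a root lies in (53, 54); Newton's method refines it to λ ≈ 53.8924. p(86) = -1803 and p(87) = 819 have opposite signs, so a root lies in (86, 87); Newton's method refines it to λ ≈ 86.6968. Check (Vieta): the three roots sum to 146, matching tr M = 146.
So the eigenvalues of A^T A are ≈ 5.4108, 53.8924, 86.6968 (all ≥ 0, as they must be for A^T A). The largest is λ_max ≈ 86.6968, hence ||A||_2 = sqrt(λ_max) ≈ 9.3111.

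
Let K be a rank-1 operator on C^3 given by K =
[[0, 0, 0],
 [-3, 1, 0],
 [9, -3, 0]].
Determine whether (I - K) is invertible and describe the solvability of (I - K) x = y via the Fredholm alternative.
(I - K) is singular (det(I - K) = 0, i.e. 1 ∈ sigma(K)). (I - K) x = y is solvable iff y ⊥ ker((I - K)^*) = span{(3, -1, 0)}, i.e. iff 3y_1 - y_2 = 0. When solvable, the solutions are x = y + c·(0, -1, 3), c arbitrary (ker(I - K) = span{(0, -1, 3)}, dimension 1).

K has rank 1, so it is an outer product K = u v^T: every row of K is a multiple of one row vector. Reading off the entries, u = (0, -1, 3) and v = (3, -1, 0) (row i of K equals u_i·v^T). A rank-one matrix u v^T satisfies K u = u (v·u) and kills the (2)-dimensional subspace v^⊥, so its characteristic polynomial is lambda^2 (lambda - v·u) with v·u = tr K = 1. Hence the eigenvalues of I - K are 1 (multiplicity 2) and 1 - (1) = 0, so det(I - K) = 0. (Direct check: I - K =
[[1, 0, 0],
 [3, 0, 0],
 [-9, 3, 1]]
has determinant 0.) So 1 is an eigenvalue of K and (I - K) is not invertible. The finite-dimensional Fredholm alternative says: either (I - K) is invertible, or ker(I - K) ≠ {0} and then range(I - K) = ker((I - K)^*)^⊥, with dim ker(I - K) = dim ker((I - K)^*). We are in the second case, so we need both kernels. Kernel of I - K: (I - K) u = u - u (v·u) = u - u = 0, so ker(I - K) = span{u} = span{(0, -1, 3)} (it is exactly 1-dimensional because rank(I - K) = 2). Kernel of the adjoint: K is real, so (I - K)^* = I - K^T = I - v u^T, and (I - v u^T) v = v - v (u·v) = 0; hence ker((I - K)^*) = span{v} = span{(3, -1, 0)}. Therefore (I - K) x = y is solvable iff <y, v> = 0, i.e. iff 3y_1 - y_2 = 0. When this holds, K y = u (v·y) = 0, so (I - K) y = y and x = y is a particular solution; the full solution set is the line x = y + c·u = y + c·(0, -1, 3), c ∈ C.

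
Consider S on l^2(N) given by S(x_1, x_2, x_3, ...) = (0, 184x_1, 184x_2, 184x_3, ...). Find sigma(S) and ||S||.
sigma(S) = closed disk {z in C : |z| ≤ 184}; ||S|| = 184

Note S = 184·U where U is the unit right shift (U x)_k = x_{k-1} (with x_0 := 0); so ||S|| = 184||U|| and sigma(S) = 184·sigma(U). ||S x||^2 = sum_{k≥1} |184x_k|^2 = 33856||x||^2, so ||S|| = 184 and sigma(S) ⊂ {|z| ≤ 184}. For any |lambda| < 184, the equation (S - lambda I) x = 0 forces x_1 = 0, then 184x_k = lambda x_{k+1} ⇒ x = 0, so S has no eigenvalues. But (S - lambda I) is not surjective for |lambda| < 184: solving (S - lambda I) x = e_1 would require x_n proportional to (lambda/184)^(-n), which is not in l^2. So every |lambda| < 184 lies in the residual spectrum. The boundary |lambda| = 184 is in the approximate point spectrum (the spectrum is closed). Hence sigma(S) is the closed disk of radius 184.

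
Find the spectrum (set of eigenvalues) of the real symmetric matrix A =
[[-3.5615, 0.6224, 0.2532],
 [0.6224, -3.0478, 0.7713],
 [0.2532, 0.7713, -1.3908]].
sigma(A) ≈ {-4, -3, -1}

A is real symmetric, so its spectrum consists of real eigenvalues. Expanding the characteristic polynomial of the displayed matrix gives
  det(λ I - A) = p(λ) = λ^3 + (8)λ^2 + (19)λ + (12).
Solving p(λ) = 0 yields eigenvalues ≈ -4, -3, -1. (A is shown rounded to 4 decimals, so these recover the underlying integer eigenvalues to within that precision.)
Verification: the trace of A = -8 equals the sum of eigenvalues -8, and det(A) ≈ -12.0008 matches the eigenvalue product -12.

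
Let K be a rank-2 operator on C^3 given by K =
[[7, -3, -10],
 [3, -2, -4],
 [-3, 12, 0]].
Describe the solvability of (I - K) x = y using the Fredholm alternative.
(I - K) is invertible (det(I - K) = 9 ≠ 0), so for every y in C^3 the equation (I - K) x = y has a unique solution.

K has rank 2 and factors as K = U V^T = u1 v1^T + u2 v2^T with u1 = (-3, -1, -3), v1 = (-1, -1, 2), u2 = (2, 1, -3), v2 = (2, -3, -2) (multiplying out reproduces the displayed K). The nonzero eigenvalues of U V^T coincide with those of the 2 x 2 matrix G = V^T U = [[v1·u1, v1·u2], [v2·u1, v2·u2]] = [[-2, -9], [3, 7]], and by the Sylvester determinant identity det(I_3 - U V^T) = det(I_2 - V^T U) = det([[3, 9], [-3, -6]]) = (3)(-6) - (9)(-3) = 9. (Direct check: I - K =
[[-6, 3, 10],
 [-3, 3, 4],
 [3, -12, 1]]
has determinant 9.) The finite-dimensional Fredholm alternative says: either (I - K) is invertible, or ker(I - K) ≠ {0} and then range(I - K) = ker((I - K)^*)^⊥, with dim ker(I - K) = dim ker((I - K)^*). Since det(I - K) ≠ 0, 1 is not an eigenvalue of K and ker(I - K) = {0}, so we are in the first case: for every y there is a unique x = (I - K)^(-1) y. (Explicitly, by the Woodbury identity, (I - U V^T)^(-1) = I + U (I_2 - G)^(-1) V^T.)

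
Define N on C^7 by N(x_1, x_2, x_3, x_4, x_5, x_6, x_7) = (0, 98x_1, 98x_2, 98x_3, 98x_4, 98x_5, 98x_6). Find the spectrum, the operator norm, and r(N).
sigma(N) = {0}; ||N|| = 98; r(N) = 0. (N is nilpotent with N^7 = 0.)

On C^7, N is a strictly lower-triangular matrix with 98 on the subdiagonal and zeros elsewhere, so its characteristic polynomial is lambda^7 and every eigenvalue is 0: sigma(N) = {0}. For the operator norm, N e_i = 98e_{i+1} for i = 1, ..., 6 and N e_7 = 0, so the singular values of N are 98 (with multiplicity 6) and 0; hence ||N|| = 98. The spectral radius r(N) = max|lambda| = 0. Note ||N|| > r(N) — characteristic of non-normal nilpotent operators. Indeed N^7 = 0.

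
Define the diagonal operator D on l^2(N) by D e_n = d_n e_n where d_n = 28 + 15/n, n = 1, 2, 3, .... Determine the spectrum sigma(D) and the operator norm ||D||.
sigma(D) = {28 + 15/n : n ≥ 1} ∪ {28}; ||D|| = 43

A bounded diagonal operator on l^2 with diagonal entries d_n has spectrum equal to the closure of {d_n : n ≥ 1}: every d_n is an eigenvalue (with eigenvector e_n), so {d_n} ⊂ sigma(D); the spectrum is closed, so its closure is too; and for lambda not in the closure, (D - lambda I) has bounded inverse (the diagonal entries 1/(d_n - lambda) are bounded). For our sequence d_n = 28 + 15/n, n = 1, 2, 3, ...:
  - {d_n} = {28 + 15/n : n ≥ 1}; the only limit point is 28
  - closure = {28 + 15/n : n ≥ 1} ∪ {28}
For the norm: a diagonal operator has ||D|| = sup_n |d_n|. Here d_n = 28 + 15/n is positive and decreasing, so sup_n |d_n| = d_1 = 28 + 15 = 43. So ||D|| = 43.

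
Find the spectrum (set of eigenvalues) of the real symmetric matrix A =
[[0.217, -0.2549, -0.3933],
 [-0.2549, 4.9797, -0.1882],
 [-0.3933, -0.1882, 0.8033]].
sigma(A) ≈ {0, 1, 5}

A is real symmetric, so its spectrum consists of real eigenvalues. Expanding the characteristic polynomial of the displayed matrix gives
  det(λ I - A) = p(λ) = λ^3 + (-6)λ^2 + (5)λ + (0).
Solving p(λ) = 0 yields eigenvalues ≈ 0, 1, 5. (A is shown rounded to 4 decimals, so these recover the underlying integer eigenvalues to within that precision.)
Verification: the trace of A = 6 equals the sum of eigenvalues 6, and det(A) ≈ 0.0001 matches the eigenvalue product 0.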